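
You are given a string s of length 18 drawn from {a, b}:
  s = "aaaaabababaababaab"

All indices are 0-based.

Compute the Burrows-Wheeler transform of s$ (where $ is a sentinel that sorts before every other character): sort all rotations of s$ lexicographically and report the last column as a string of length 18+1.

rank  rotation             last
    0  $aaaaabababaababaab  b
    1  aaaaabababaababaab$  $
    2  aaaabababaababaab$a  a
    3  aaabababaababaab$aa  a
    4  aab$aaaaabababaabab  b
    5  aababaab$aaaaababab  b
    6  aabababaababaab$aaa  a
    7  ab$aaaaabababaababa  a
    8  abaab$aaaaabababaab  b
    9  abaababaab$aaaaabab  b
   10  ababaab$aaaaabababa  a
   11  ababaababaab$aaaaab  b
   12  abababaababaab$aaaa  a
   13  b$aaaaabababaababaa  a
   14  baab$aaaaabababaaba  a
   15  baababaab$aaaaababa  a
   16  babaab$aaaaabababaa  a
   17  babaababaab$aaaaaba  a
   18  bababaababaab$aaaaa  a

b$aabbaabbabaaaaaaa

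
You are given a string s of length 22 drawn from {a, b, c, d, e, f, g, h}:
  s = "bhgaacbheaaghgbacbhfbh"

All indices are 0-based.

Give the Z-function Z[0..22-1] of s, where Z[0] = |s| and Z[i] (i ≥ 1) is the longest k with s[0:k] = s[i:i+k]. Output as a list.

[22, 0, 0, 0, 0, 0, 2, 0, 0, 0, 0, 0, 0, 0, 1, 0, 0, 2, 0, 0, 2, 0]

Z[0]=22
i=1: fresh scan; Z[1]=0
i=2: fresh scan; Z[2]=0
i=3: fresh scan; Z[3]=0
i=4: fresh scan; Z[4]=0
i=5: fresh scan; Z[5]=0
i=6: fresh scan; Z[6]=2 scan→box=[6,8)
i=7: min(r-i=1, Z[1]=0)=0; Z[7]=0
i=8: fresh scan; Z[8]=0
i=9: fresh scan; Z[9]=0
i=10: fresh scan; Z[10]=0
i=11: fresh scan; Z[11]=0
i=12: fresh scan; Z[12]=0
i=13: fresh scan; Z[13]=0
i=14: fresh scan; Z[14]=1 scan→box=[14,15)
i=15: fresh scan; Z[15]=0
i=16: fresh scan; Z[16]=0
i=17: fresh scan; Z[17]=2 scan→box=[17,19)
i=18: min(r-i=1, Z[1]=0)=0; Z[18]=0
i=19: fresh scan; Z[19]=0
i=20: fresh scan; Z[20]=2 scan→box=[20,22)
i=21: min(r-i=1, Z[1]=0)=0; Z[21]=0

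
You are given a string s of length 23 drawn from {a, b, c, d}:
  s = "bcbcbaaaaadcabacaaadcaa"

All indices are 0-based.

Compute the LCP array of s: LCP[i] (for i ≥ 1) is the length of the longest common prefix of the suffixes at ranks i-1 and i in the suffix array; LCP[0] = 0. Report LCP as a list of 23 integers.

rank→(start, suffix):
  0 → (22, 'a')
  1 → (21, 'aa')
  2 → (5, 'aaaaadcabacaaadcaa')
  3 → (6, 'aaaadcabacaaadcaa')
  4 → (16, 'aaadcaa')
  5 → (7, 'aaadcabacaaadcaa')
  6 → (17, 'aadcaa')
  7 → (8, 'aadcabacaaadcaa')
  8 → (12, 'abacaaadcaa')
  9 → (14, 'acaaadcaa')
  10 → (18, 'adcaa')
  11 → (9, 'adcabacaaadcaa')
  12 → (4, 'baaaaadcabacaaadcaa')
  13 → (13, 'bacaaadcaa')
  14 → (2, 'bcbaaaaadcabacaaadcaa')
  15 → (0, 'bcbcbaaaaadcabacaaadcaa')
  16 → (20, 'caa')
  17 → (15, 'caaadcaa')
  18 → (11, 'cabacaaadcaa')
  19 → (3, 'cbaaaaadcabacaaadcaa')
  20 → (1, 'cbcbaaaaadcabacaaadcaa')
  21 → (19, 'dcaa')
  22 → (10, 'dcabacaaadcaa')

SA = [22, 21, 5, 6, 16, 7, 17, 8, 12, 14, 18, 9, 4, 13, 2, 0, 20, 15, 11, 3, 1, 19, 10]
i: (SA[i-1],SA[i]) lcp shared
  1: (22,21) 1 'a'
  2: (21,5) 2 'aa'
  3: (5,6) 4 'aaaa'
  4: (6,16) 3 'aaa'
  5: (16,7) 6 'aaadca'
  6: (7,17) 2 'aa'
  7: (17,8) 5 'aadca'
  8: (8,12) 1 'a'
  9: (12,14) 1 'a'
  10: (14,18) 1 'a'
  11: (18,9) 4 'adca'
  12: (9,4) 0 ''
  13: (4,13) 2 'ba'
  14: (13,2) 1 'b'
  15: (2,0) 3 'bcb'
  16: (0,20) 0 ''
  17: (20,15) 3 'caa'
  18: (15,11) 2 'ca'
  19: (11,3) 1 'c'
  20: (3,1) 2 'cb'
  21: (1,19) 0 ''
  22: (19,10) 3 'dca'

[0, 1, 2, 4, 3, 6, 2, 5, 1, 1, 1, 4, 0, 2, 1, 3, 0, 3, 2, 1, 2, 0, 3]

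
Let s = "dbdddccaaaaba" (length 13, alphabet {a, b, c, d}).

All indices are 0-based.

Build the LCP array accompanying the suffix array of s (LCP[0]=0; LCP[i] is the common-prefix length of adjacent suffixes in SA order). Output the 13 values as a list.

[0, 1, 3, 2, 1, 0, 1, 0, 1, 0, 1, 1, 2]

rank→(start, suffix):
  0 → (12, 'a')
  1 → (7, 'aaaaba')
  2 → (8, 'aaaba')
  3 → (9, 'aaba')
  4 → (10, 'aba')
  5 → (11, 'ba')
  6 → (1, 'bdddccaaaaba')
  7 → (6, 'caaaaba')
  8 → (5, 'ccaaaaba')
  9 → (0, 'dbdddccaaaaba')
  10 → (4, 'dccaaaaba')
  11 → (3, 'ddccaaaaba')
  12 → (2, 'dddccaaaaba')

SA = [12, 7, 8, 9, 10, 11, 1, 6, 5, 0, 4, 3, 2]
[i] adj suffixes → lcp
  [1] 12/7 → 1 ('a')
  [2] 7/8 → 3 ('aaa')
  [3] 8/9 → 2 ('aa')
  [4] 9/10 → 1 ('a')
  [5] 10/11 → 0 ('')
  [6] 11/1 → 1 ('b')
  [7] 1/6 → 0 ('')
  [8] 6/5 → 1 ('c')
  [9] 5/0 → 0 ('')
  [10] 0/4 → 1 ('d')
  [11] 4/3 → 1 ('d')
  [12] 3/2 → 2 ('dd')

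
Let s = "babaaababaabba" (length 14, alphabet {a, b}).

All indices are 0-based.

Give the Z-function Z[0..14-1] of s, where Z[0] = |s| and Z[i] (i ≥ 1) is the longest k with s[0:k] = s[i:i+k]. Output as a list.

Z[0]=14
i=1: fresh scan; Z[1]=0
i=2: fresh scan; Z[2]=2 grow→box=[2,4)
i=3: min(r-i=1, Z[1]=0)=0; Z[3]=0
i=4: fresh scan; Z[4]=0
i=5: fresh scan; Z[5]=0
i=6: fresh scan; Z[6]=5 grow→box=[6,11)
i=7: min(r-i=4, Z[1]=0)=0; Z[7]=0
i=8: min(r-i=3, Z[2]=2)=2; Z[8]=2
i=9: min(r-i=2, Z[3]=0)=0; Z[9]=0
i=10: min(r-i=1, Z[4]=0)=0; Z[10]=0
i=11: fresh scan; Z[11]=1 grow→box=[11,12)
i=12: fresh scan; Z[12]=2 grow→box=[12,14)
i=13: min(r-i=1, Z[1]=0)=0; Z[13]=0

[14, 0, 2, 0, 0, 0, 5, 0, 2, 0, 0, 1, 2, 0]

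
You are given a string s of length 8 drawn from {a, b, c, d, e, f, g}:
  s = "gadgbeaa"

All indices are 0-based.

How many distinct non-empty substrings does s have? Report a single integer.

rank→(start, suffix):
  0 → (7, 'a')
  1 → (6, 'aa')
  2 → (1, 'adgbeaa')
  3 → (4, 'beaa')
  4 → (2, 'dgbeaa')
  5 → (5, 'eaa')
  6 → (0, 'gadgbeaa')
  7 → (3, 'gbeaa')

SA = [7, 6, 1, 4, 2, 5, 0, 3]
rank  pair      lcp
   1  s[7:],s[6:]  1  'a'
   2  s[6:],s[1:]  1  'a'
   3  s[1:],s[4:]  0  ''
   4  s[4:],s[2:]  0  ''
   5  s[2:],s[5:]  0  ''
   6  s[5:],s[0:]  0  ''
   7  s[0:],s[3:]  1  'g'

n(n+1)/2 = 8·9/2 = 36
Σ LCP = 0 + 1 + 1 + 0 + 0 + 0 + 0 + 1 = 3
distinct = 36 − 3 = 33

33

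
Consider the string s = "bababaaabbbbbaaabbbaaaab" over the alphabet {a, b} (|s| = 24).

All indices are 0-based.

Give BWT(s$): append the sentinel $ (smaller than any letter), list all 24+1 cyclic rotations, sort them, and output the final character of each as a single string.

bbabbaaaabbaaabbaa$bbabba

rank  rotation                   last
    0  $bababaaabbbbbaaabbbaaaab  b
    1  aaaab$bababaaabbbbbaaabbb  b
    2  aaab$bababaaabbbbbaaabbba  a
    3  aaabbbaaaab$bababaaabbbbb  b
    4  aaabbbbbaaabbbaaaab$babab  b
    5  aab$bababaaabbbbbaaabbbaa  a
    6  aabbbaaaab$bababaaabbbbba  a
    7  aabbbbbaaabbbaaaab$bababa  a
    8  ab$bababaaabbbbbaaabbbaaa  a
    9  abaaabbbbbaaabbbaaaab$bab  b
   10  ababaaabbbbbaaabbbaaaab$b  b
   11  abbbaaaab$bababaaabbbbbaa  a
   12  abbbbbaaabbbaaaab$bababaa  a
   13  b$bababaaabbbbbaaabbbaaaa  a
   14  baaaab$bababaaabbbbbaaabb  b
   15  baaabbbaaaab$bababaaabbbb  b
   16  baaabbbbbaaabbbaaaab$baba  a
   17  babaaabbbbbaaabbbaaaab$ba  a
   18  bababaaabbbbbaaabbbaaaab$  $
   19  bbaaaab$bababaaabbbbbaaab  b
   20  bbaaabbbaaaab$bababaaabbb  b
   21  bbbaaaab$bababaaabbbbbaaa  a
   22  bbbaaabbbaaaab$bababaaabb  b
   23  bbbbaaabbbaaaab$bababaaab  b
   24  bbbbbaaabbbaaaab$bababaaa  a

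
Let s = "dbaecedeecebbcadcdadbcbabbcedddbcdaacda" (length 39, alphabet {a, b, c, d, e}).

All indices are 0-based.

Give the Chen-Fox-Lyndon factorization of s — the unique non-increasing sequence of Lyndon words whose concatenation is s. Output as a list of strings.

["d", "b", "aecedeecebbc", "adcd", "adbcb", "abbcedddbcd", "aacd", "a"]

emit factor 1: 'd' (i=0, period=1)
emit factor 2: 'b' (i=1, period=1)
emit factor 3: 'aecedeecebbc' (i=2, period=12)
emit factor 4: 'adcd' (i=14, period=4)
emit factor 5: 'adbcb' (i=18, period=5)
emit factor 6: 'abbcedddbcd' (i=23, period=11)
emit factor 7: 'aacd' (i=34, period=4)
emit factor 8: 'a' (i=38, period=1)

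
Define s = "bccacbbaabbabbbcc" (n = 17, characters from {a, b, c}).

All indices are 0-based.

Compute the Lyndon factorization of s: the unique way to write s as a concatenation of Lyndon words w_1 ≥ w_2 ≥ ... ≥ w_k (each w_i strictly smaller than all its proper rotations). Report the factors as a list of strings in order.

emit factor 1: 'bcc' (i=0, period=3)
emit factor 2: 'acbb' (i=3, period=4)
emit factor 3: 'aabbabbbcc' (i=7, period=10)

["bcc", "acbb", "aabbabbbcc"]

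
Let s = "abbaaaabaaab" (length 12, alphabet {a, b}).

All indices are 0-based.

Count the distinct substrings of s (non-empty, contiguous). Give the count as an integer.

55

sorted suffixes:
  #0 SA[0]=3  'aaaabaaab'
  #1 SA[1]=8  'aaab'
  #2 SA[2]=4  'aaabaaab'
  #3 SA[3]=9  'aab'
  #4 SA[4]=5  'aabaaab'
  #5 SA[5]=10  'ab'
  #6 SA[6]=6  'abaaab'
  #7 SA[7]=0  'abbaaaabaaab'
  #8 SA[8]=11  'b'
  #9 SA[9]=2  'baaaabaaab'
  #10 SA[10]=7  'baaab'
  #11 SA[11]=1  'bbaaaabaaab'

SA = [3, 8, 4, 9, 5, 10, 6, 0, 11, 2, 7, 1]
[i] adj suffixes → lcp
  [1] 3/8 → 3 ('aaa')
  [2] 8/4 → 4 ('aaab')
  [3] 4/9 → 2 ('aa')
  [4] 9/5 → 3 ('aab')
  [5] 5/10 → 1 ('a')
  [6] 10/6 → 2 ('ab')
  [7] 6/0 → 2 ('ab')
  [8] 0/11 → 0 ('')
  [9] 11/2 → 1 ('b')
  [10] 2/7 → 4 ('baaa')
  [11] 7/1 → 1 ('b')

n(n+1)/2 = 12·13/2 = 78
Σ LCP = 0 + 3 + 4 + 2 + 3 + 1 + 2 + 2 + 0 + 1 + 4 + 1 = 23
distinct = 78 − 23 = 55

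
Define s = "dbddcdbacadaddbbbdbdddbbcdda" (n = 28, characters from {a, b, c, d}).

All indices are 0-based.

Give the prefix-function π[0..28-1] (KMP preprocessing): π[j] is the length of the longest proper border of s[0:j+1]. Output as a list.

π[0] = 0
j=1 s[j]='b': π[1]=0 (border '')
j=2 s[j]='d': π[2]=1 (border 'd')
j=3 s[j]='d': k: 1→0; π[3]=1 (border 'd')
j=4 s[j]='c': k: 1→0; π[4]=0 (border '')
j=5 s[j]='d': π[5]=1 (border 'd')
j=6 s[j]='b': π[6]=2 (border 'db')
j=7 s[j]='a': k: 2→0; π[7]=0 (border '')
j=8 s[j]='c': π[8]=0 (border '')
j=9 s[j]='a': π[9]=0 (border '')
j=10 s[j]='d': π[10]=1 (border 'd')
j=11 s[j]='a': k: 1→0; π[11]=0 (border '')
j=12 s[j]='d': π[12]=1 (border 'd')
j=13 s[j]='d': k: 1→0; π[13]=1 (border 'd')
j=14 s[j]='b': π[14]=2 (border 'db')
j=15 s[j]='b': k: 2→0; π[15]=0 (border '')
j=16 s[j]='b': π[16]=0 (border '')
j=17 s[j]='d': π[17]=1 (border 'd')
j=18 s[j]='b': π[18]=2 (border 'db')
j=19 s[j]='d': π[19]=3 (border 'dbd')
j=20 s[j]='d': π[20]=4 (border 'dbdd')
j=21 s[j]='d': k: 4→1→0; π[21]=1 (border 'd')
j=22 s[j]='b': π[22]=2 (border 'db')
j=23 s[j]='b': k: 2→0; π[23]=0 (border '')
j=24 s[j]='c': π[24]=0 (border '')
j=25 s[j]='d': π[25]=1 (border 'd')
j=26 s[j]='d': k: 1→0; π[26]=1 (border 'd')
j=27 s[j]='a': k: 1→0; π[27]=0 (border '')

[0, 0, 1, 1, 0, 1, 2, 0, 0, 0, 1, 0, 1, 1, 2, 0, 0, 1, 2, 3, 4, 1, 2, 0, 0, 1, 1, 0]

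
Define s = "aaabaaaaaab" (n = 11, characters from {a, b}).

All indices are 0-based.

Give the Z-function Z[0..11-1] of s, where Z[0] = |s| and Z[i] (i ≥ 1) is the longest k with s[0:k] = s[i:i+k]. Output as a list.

[11, 2, 1, 0, 3, 3, 3, 4, 2, 1, 0]

Z[0]=11
i=1: outside box; Z[1]=2 scan→box=[1,3)
i=2: min(r-i=1, Z[1]=2)=1; Z[2]=1
i=3: outside box; Z[3]=0
i=4: outside box; Z[4]=3 scan→box=[4,7)
i=5: min(r-i=2, Z[1]=2)=2; Z[5]=3 scan→box=[5,8)
i=6: min(r-i=2, Z[1]=2)=2; Z[6]=3 scan→box=[6,9)
i=7: min(r-i=2, Z[1]=2)=2; Z[7]=4 scan→box=[7,11)
i=8: min(r-i=3, Z[1]=2)=2; Z[8]=2
i=9: min(r-i=2, Z[2]=1)=1; Z[9]=1
i=10: min(r-i=1, Z[3]=0)=0; Z[10]=0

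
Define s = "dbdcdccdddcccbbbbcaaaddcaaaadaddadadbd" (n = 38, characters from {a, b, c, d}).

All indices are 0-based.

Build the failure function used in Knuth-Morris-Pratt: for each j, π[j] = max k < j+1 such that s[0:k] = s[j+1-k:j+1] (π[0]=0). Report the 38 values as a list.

[0, 0, 1, 0, 1, 0, 0, 1, 1, 1, 0, 0, 0, 0, 0, 0, 0, 0, 0, 0, 0, 1, 1, 0, 0, 0, 0, 0, 1, 0, 1, 1, 0, 1, 0, 1, 2, 3]

π[0] = 0
j=1 s[j]='b': π[1]=0 (border '')
j=2 s[j]='d': π[2]=1 (border 'd')
j=3 s[j]='c': k: 1→0; π[3]=0 (border '')
j=4 s[j]='d': π[4]=1 (border 'd')
j=5 s[j]='c': k: 1→0; π[5]=0 (border '')
j=6 s[j]='c': π[6]=0 (border '')
j=7 s[j]='d': π[7]=1 (border 'd')
j=8 s[j]='d': k: 1→0; π[8]=1 (border 'd')
j=9 s[j]='d': k: 1→0; π[9]=1 (border 'd')
j=10 s[j]='c': k: 1→0; π[10]=0 (border '')
j=11 s[j]='c': π[11]=0 (border '')
j=12 s[j]='c': π[12]=0 (border '')
j=13 s[j]='b': π[13]=0 (border '')
j=14 s[j]='b': π[14]=0 (border '')
j=15 s[j]='b': π[15]=0 (border '')
j=16 s[j]='b': π[16]=0 (border '')
j=17 s[j]='c': π[17]=0 (border '')
j=18 s[j]='a': π[18]=0 (border '')
j=19 s[j]='a': π[19]=0 (border '')
j=20 s[j]='a': π[20]=0 (border '')
j=21 s[j]='d': π[21]=1 (border 'd')
j=22 s[j]='d': k: 1→0; π[22]=1 (border 'd')
j=23 s[j]='c': k: 1→0; π[23]=0 (border '')
j=24 s[j]='a': π[24]=0 (border '')
j=25 s[j]='a': π[25]=0 (border '')
j=26 s[j]='a': π[26]=0 (border '')
j=27 s[j]='a': π[27]=0 (border '')
j=28 s[j]='d': π[28]=1 (border 'd')
j=29 s[j]='a': k: 1→0; π[29]=0 (border '')
j=30 s[j]='d': π[30]=1 (border 'd')
j=31 s[j]='d': k: 1→0; π[31]=1 (border 'd')
j=32 s[j]='a': k: 1→0; π[32]=0 (border '')
j=33 s[j]='d': π[33]=1 (border 'd')
j=34 s[j]='a': k: 1→0; π[34]=0 (border '')
j=35 s[j]='d': π[35]=1 (border 'd')
j=36 s[j]='b': π[36]=2 (border 'db')
j=37 s[j]='d': π[37]=3 (border 'dbd')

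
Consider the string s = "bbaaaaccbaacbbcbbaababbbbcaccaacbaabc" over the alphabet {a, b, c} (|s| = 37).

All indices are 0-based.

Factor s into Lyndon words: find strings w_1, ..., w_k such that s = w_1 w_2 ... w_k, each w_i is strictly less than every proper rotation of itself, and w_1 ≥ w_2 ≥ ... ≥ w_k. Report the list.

emit factor 1: 'b' (i=0, period=1)
emit factor 2: 'b' (i=1, period=1)
emit factor 3: 'aaaaccbaacbbcbbaababbbbcaccaacbaabc' (i=2, period=35)

["b", "b", "aaaaccbaacbbcbbaababbbbcaccaacbaabc"]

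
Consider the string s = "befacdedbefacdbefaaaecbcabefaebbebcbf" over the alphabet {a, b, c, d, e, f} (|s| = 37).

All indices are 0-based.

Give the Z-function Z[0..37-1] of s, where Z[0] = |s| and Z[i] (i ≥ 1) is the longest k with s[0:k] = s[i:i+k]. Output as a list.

Z[0]=37
i=1: fresh scan; Z[1]=0
i=2: fresh scan; Z[2]=0
i=3: fresh scan; Z[3]=0
i=4: fresh scan; Z[4]=0
i=5: fresh scan; Z[5]=0
i=6: fresh scan; Z[6]=0
i=7: fresh scan; Z[7]=0
i=8: fresh scan; Z[8]=6 extend→box=[8,14)
i=9: min(r-i=5, Z[1]=0)=0; Z[9]=0
i=10: min(r-i=4, Z[2]=0)=0; Z[10]=0
i=11: min(r-i=3, Z[3]=0)=0; Z[11]=0
i=12: min(r-i=2, Z[4]=0)=0; Z[12]=0
i=13: min(r-i=1, Z[5]=0)=0; Z[13]=0
i=14: fresh scan; Z[14]=4 extend→box=[14,18)
i=15: min(r-i=3, Z[1]=0)=0; Z[15]=0
i=16: min(r-i=2, Z[2]=0)=0; Z[16]=0
i=17: min(r-i=1, Z[3]=0)=0; Z[17]=0
i=18: fresh scan; Z[18]=0
i=19: fresh scan; Z[19]=0
i=20: fresh scan; Z[20]=0
i=21: fresh scan; Z[21]=0
i=22: fresh scan; Z[22]=1 extend→box=[22,23)
i=23: fresh scan; Z[23]=0
i=24: fresh scan; Z[24]=0
i=25: fresh scan; Z[25]=4 extend→box=[25,29)
i=26: min(r-i=3, Z[1]=0)=0; Z[26]=0
i=27: min(r-i=2, Z[2]=0)=0; Z[27]=0
i=28: min(r-i=1, Z[3]=0)=0; Z[28]=0
i=29: fresh scan; Z[29]=0
i=30: fresh scan; Z[30]=1 extend→box=[30,31)
i=31: fresh scan; Z[31]=2 extend→box=[31,33)
i=32: min(r-i=1, Z[1]=0)=0; Z[32]=0
i=33: fresh scan; Z[33]=1 extend→box=[33,34)
i=34: fresh scan; Z[34]=0
i=35: fresh scan; Z[35]=1 extend→box=[35,36)
i=36: fresh scan; Z[36]=0

[37, 0, 0, 0, 0, 0, 0, 0, 6, 0, 0, 0, 0, 0, 4, 0, 0, 0, 0, 0, 0, 0, 1, 0, 0, 4, 0, 0, 0, 0, 1, 2, 0, 1, 0, 1, 0]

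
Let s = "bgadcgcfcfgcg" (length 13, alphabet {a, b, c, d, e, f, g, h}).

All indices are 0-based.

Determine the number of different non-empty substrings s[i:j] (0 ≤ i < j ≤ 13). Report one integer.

sorted suffixes:
  #0 SA[0]=2  'adcgcfcfgcg'
  #1 SA[1]=0  'bgadcgcfcfgcg'
  #2 SA[2]=6  'cfcfgcg'
  #3 SA[3]=8  'cfgcg'
  #4 SA[4]=11  'cg'
  #5 SA[5]=4  'cgcfcfgcg'
  #6 SA[6]=3  'dcgcfcfgcg'
  #7 SA[7]=7  'fcfgcg'
  #8 SA[8]=9  'fgcg'
  #9 SA[9]=12  'g'
  #10 SA[10]=1  'gadcgcfcfgcg'
  #11 SA[11]=5  'gcfcfgcg'
  #12 SA[12]=10  'gcg'

SA = [2, 0, 6, 8, 11, 4, 3, 7, 9, 12, 1, 5, 10]
[i] adj suffixes → lcp
  [1] 2/0 → 0 ('')
  [2] 0/6 → 0 ('')
  [3] 6/8 → 2 ('cf')
  [4] 8/11 → 1 ('c')
  [5] 11/4 → 2 ('cg')
  [6] 4/3 → 0 ('')
  [7] 3/7 → 0 ('')
  [8] 7/9 → 1 ('f')
  [9] 9/12 → 0 ('')
  [10] 12/1 → 1 ('g')
  [11] 1/5 → 1 ('g')
  [12] 5/10 → 2 ('gc')

n(n+1)/2 = 13·14/2 = 91
Σ LCP = 0 + 0 + 0 + 2 + 1 + 2 + 0 + 0 + 1 + 0 + 1 + 1 + 2 = 10
distinct = 91 − 10 = 81

81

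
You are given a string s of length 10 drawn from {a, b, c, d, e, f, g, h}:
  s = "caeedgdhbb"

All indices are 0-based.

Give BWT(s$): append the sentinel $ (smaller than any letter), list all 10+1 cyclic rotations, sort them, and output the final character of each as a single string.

bcbh$egeadd

rank  rotation     last
    0  $caeedgdhbb  b
    1  aeedgdhbb$c  c
    2  b$caeedgdhb  b
    3  bb$caeedgdh  h
    4  caeedgdhbb$  $
    5  dgdhbb$caee  e
    6  dhbb$caeedg  g
    7  edgdhbb$cae  e
    8  eedgdhbb$ca  a
    9  gdhbb$caeed  d
   10  hbb$caeedgd  d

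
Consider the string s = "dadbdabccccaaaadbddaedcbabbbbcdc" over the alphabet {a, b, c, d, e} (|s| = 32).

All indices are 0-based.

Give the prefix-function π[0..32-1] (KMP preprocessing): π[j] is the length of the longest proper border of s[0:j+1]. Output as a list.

π[0] = 0
j=1 s[j]='a': π[1]=0 (border '')
j=2 s[j]='d': π[2]=1 (border 'd')
j=3 s[j]='b': k: 1→0; π[3]=0 (border '')
j=4 s[j]='d': π[4]=1 (border 'd')
j=5 s[j]='a': π[5]=2 (border 'da')
j=6 s[j]='b': k: 2→0; π[6]=0 (border '')
j=7 s[j]='c': π[7]=0 (border '')
j=8 s[j]='c': π[8]=0 (border '')
j=9 s[j]='c': π[9]=0 (border '')
j=10 s[j]='c': π[10]=0 (border '')
j=11 s[j]='a': π[11]=0 (border '')
j=12 s[j]='a': π[12]=0 (border '')
j=13 s[j]='a': π[13]=0 (border '')
j=14 s[j]='a': π[14]=0 (border '')
j=15 s[j]='d': π[15]=1 (border 'd')
j=16 s[j]='b': k: 1→0; π[16]=0 (border '')
j=17 s[j]='d': π[17]=1 (border 'd')
j=18 s[j]='d': k: 1→0; π[18]=1 (border 'd')
j=19 s[j]='a': π[19]=2 (border 'da')
j=20 s[j]='e': k: 2→0; π[20]=0 (border '')
j=21 s[j]='d': π[21]=1 (border 'd')
j=22 s[j]='c': k: 1→0; π[22]=0 (border '')
j=23 s[j]='b': π[23]=0 (border '')
j=24 s[j]='a': π[24]=0 (border '')
j=25 s[j]='b': π[25]=0 (border '')
j=26 s[j]='b': π[26]=0 (border '')
j=27 s[j]='b': π[27]=0 (border '')
j=28 s[j]='b': π[28]=0 (border '')
j=29 s[j]='c': π[29]=0 (border '')
j=30 s[j]='d': π[30]=1 (border 'd')
j=31 s[j]='c': k: 1→0; π[31]=0 (border '')

[0, 0, 1, 0, 1, 2, 0, 0, 0, 0, 0, 0, 0, 0, 0, 1, 0, 1, 1, 2, 0, 1, 0, 0, 0, 0, 0, 0, 0, 0, 1, 0]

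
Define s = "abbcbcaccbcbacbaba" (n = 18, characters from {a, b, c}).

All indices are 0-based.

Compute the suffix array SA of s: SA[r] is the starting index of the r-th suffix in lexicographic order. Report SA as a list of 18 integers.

rank | idx | suffix
   0 |  17 | a
   1 |  15 | aba
   2 |   0 | abbcbcaccbcbacbaba
   3 |  12 | acbaba
   4 |   6 | accbcbacbaba
   5 |  16 | ba
   6 |  14 | baba
   7 |  11 | bacbaba
   8 |   1 | bbcbcaccbcbacbaba
   9 |   4 | bcaccbcbacbaba
  10 |   9 | bcbacbaba
  11 |   2 | bcbcaccbcbacbaba
  12 |   5 | caccbcbacbaba
  13 |  13 | cbaba
  14 |  10 | cbacbaba
  15 |   3 | cbcaccbcbacbaba
  16 |   8 | cbcbacbaba
  17 |   7 | ccbcbacbaba

[17, 15, 0, 12, 6, 16, 14, 11, 1, 4, 9, 2, 5, 13, 10, 3, 8, 7]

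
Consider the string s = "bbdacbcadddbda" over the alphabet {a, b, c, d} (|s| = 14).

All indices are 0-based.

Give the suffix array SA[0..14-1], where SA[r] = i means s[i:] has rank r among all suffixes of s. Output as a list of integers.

rank→(start, suffix):
  0 → (13, 'a')
  1 → (3, 'acbcadddbda')
  2 → (7, 'adddbda')
  3 → (0, 'bbdacbcadddbda')
  4 → (5, 'bcadddbda')
  5 → (11, 'bda')
  6 → (1, 'bdacbcadddbda')
  7 → (6, 'cadddbda')
  8 → (4, 'cbcadddbda')
  9 → (12, 'da')
  10 → (2, 'dacbcadddbda')
  11 → (10, 'dbda')
  12 → (9, 'ddbda')
  13 → (8, 'dddbda')

[13, 3, 7, 0, 5, 11, 1, 6, 4, 12, 2, 10, 9, 8]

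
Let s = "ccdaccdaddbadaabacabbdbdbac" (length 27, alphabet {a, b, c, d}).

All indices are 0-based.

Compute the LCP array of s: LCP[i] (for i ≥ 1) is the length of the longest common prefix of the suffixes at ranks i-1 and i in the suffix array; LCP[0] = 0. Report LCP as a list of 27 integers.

sorted suffixes:
  #0 SA[0]=13  'aabacabbdbdbac'
  #1 SA[1]=14  'abacabbdbdbac'
  #2 SA[2]=18  'abbdbdbac'
  #3 SA[3]=25  'ac'
  #4 SA[4]=16  'acabbdbdbac'
  #5 SA[5]=3  'accdaddbadaabacabbdbdbac'
  #6 SA[6]=11  'adaabacabbdbdbac'
  #7 SA[7]=7  'addbadaabacabbdbdbac'
  #8 SA[8]=24  'bac'
  #9 SA[9]=15  'bacabbdbdbac'
  #10 SA[10]=10  'badaabacabbdbdbac'
  #11 SA[11]=19  'bbdbdbac'
  #12 SA[12]=22  'bdbac'
  #13 SA[13]=20  'bdbdbac'
  #14 SA[14]=26  'c'
  #15 SA[15]=17  'cabbdbdbac'
  #16 SA[16]=0  'ccdaccdaddbadaabacabbdbdbac'
  #17 SA[17]=4  'ccdaddbadaabacabbdbdbac'
  #18 SA[18]=1  'cdaccdaddbadaabacabbdbdbac'
  #19 SA[19]=5  'cdaddbadaabacabbdbdbac'
  #20 SA[20]=12  'daabacabbdbdbac'
  #21 SA[21]=2  'daccdaddbadaabacabbdbdbac'
  #22 SA[22]=6  'daddbadaabacabbdbdbac'
  #23 SA[23]=23  'dbac'
  #24 SA[24]=9  'dbadaabacabbdbdbac'
  #25 SA[25]=21  'dbdbac'
  #26 SA[26]=8  'ddbadaabacabbdbdbac'

SA = [13, 14, 18, 25, 16, 3, 11, 7, 24, 15, 10, 19, 22, 20, 26, 17, 0, 4, 1, 5, 12, 2, 6, 23, 9, 21, 8]
[i] adj suffixes → lcp
  [1] 13/14 → 1 ('a')
  [2] 14/18 → 2 ('ab')
  [3] 18/25 → 1 ('a')
  [4] 25/16 → 2 ('ac')
  [5] 16/3 → 2 ('ac')
  [6] 3/11 → 1 ('a')
  [7] 11/7 → 2 ('ad')
  [8] 7/24 → 0 ('')
  [9] 24/15 → 3 ('bac')
  [10] 15/10 → 2 ('ba')
  [11] 10/19 → 1 ('b')
  [12] 19/22 → 1 ('b')
  [13] 22/20 → 3 ('bdb')
  [14] 20/26 → 0 ('')
  [15] 26/17 → 1 ('c')
  [16] 17/0 → 1 ('c')
  [17] 0/4 → 4 ('ccda')
  [18] 4/1 → 1 ('c')
  [19] 1/5 → 3 ('cda')
  [20] 5/12 → 0 ('')
  [21] 12/2 → 2 ('da')
  [22] 2/6 → 2 ('da')
  [23] 6/23 → 1 ('d')
  [24] 23/9 → 3 ('dba')
  [25] 9/21 → 2 ('db')
  [26] 21/8 → 1 ('d')

[0, 1, 2, 1, 2, 2, 1, 2, 0, 3, 2, 1, 1, 3, 0, 1, 1, 4, 1, 3, 0, 2, 2, 1, 3, 2, 1]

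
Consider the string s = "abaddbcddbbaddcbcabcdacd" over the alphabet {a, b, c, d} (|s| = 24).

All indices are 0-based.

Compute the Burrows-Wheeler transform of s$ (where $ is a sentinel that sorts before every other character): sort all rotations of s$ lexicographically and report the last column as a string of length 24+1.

d$cdbbabdcadbdabbccdddcaa

rank  rotation                   last
    0  $abaddbcddbbaddcbcabcdacd  d
    1  abaddbcddbbaddcbcabcdacd$  $
    2  abcdacd$abaddbcddbbaddcbc  c
    3  acd$abaddbcddbbaddcbcabcd  d
    4  addbcddbbaddcbcabcdacd$ab  b
    5  addcbcabcdacd$abaddbcddbb  b
    6  baddbcddbbaddcbcabcdacd$a  a
    7  baddcbcabcdacd$abaddbcddb  b
    8  bbaddcbcabcdacd$abaddbcdd  d
    9  bcabcdacd$abaddbcddbbaddc  c
   10  bcdacd$abaddbcddbbaddcbca  a
   11  bcddbbaddcbcabcdacd$abadd  d
   12  cabcdacd$abaddbcddbbaddcb  b
   13  cbcabcdacd$abaddbcddbbadd  d
   14  cd$abaddbcddbbaddcbcabcda  a
   15  cdacd$abaddbcddbbaddcbcab  b
   16  cddbbaddcbcabcdacd$abaddb  b
   17  d$abaddbcddbbaddcbcabcdac  c
   18  dacd$abaddbcddbbaddcbcabc  c
   19  dbbaddcbcabcdacd$abaddbcd  d
   20  dbcddbbaddcbcabcdacd$abad  d
   21  dcbcabcdacd$abaddbcddbbad  d
   22  ddbbaddcbcabcdacd$abaddbc  c
   23  ddbcddbbaddcbcabcdacd$aba  a
   24  ddcbcabcdacd$abaddbcddbba  a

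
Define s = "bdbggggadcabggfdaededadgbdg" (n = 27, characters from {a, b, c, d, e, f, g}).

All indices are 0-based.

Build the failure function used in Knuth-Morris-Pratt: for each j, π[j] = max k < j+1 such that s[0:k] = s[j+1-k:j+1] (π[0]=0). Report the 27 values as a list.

π[0] = 0
j=1 s[j]='d': π[1]=0 (border '')
j=2 s[j]='b': π[2]=1 (border 'b')
j=3 s[j]='g': k: 1→0; π[3]=0 (border '')
j=4 s[j]='g': π[4]=0 (border '')
j=5 s[j]='g': π[5]=0 (border '')
j=6 s[j]='g': π[6]=0 (border '')
j=7 s[j]='a': π[7]=0 (border '')
j=8 s[j]='d': π[8]=0 (border '')
j=9 s[j]='c': π[9]=0 (border '')
j=10 s[j]='a': π[10]=0 (border '')
j=11 s[j]='b': π[11]=1 (border 'b')
j=12 s[j]='g': k: 1→0; π[12]=0 (border '')
j=13 s[j]='g': π[13]=0 (border '')
j=14 s[j]='f': π[14]=0 (border '')
j=15 s[j]='d': π[15]=0 (border '')
j=16 s[j]='a': π[16]=0 (border '')
j=17 s[j]='e': π[17]=0 (border '')
j=18 s[j]='d': π[18]=0 (border '')
j=19 s[j]='e': π[19]=0 (border '')
j=20 s[j]='d': π[20]=0 (border '')
j=21 s[j]='a': π[21]=0 (border '')
j=22 s[j]='d': π[22]=0 (border '')
j=23 s[j]='g': π[23]=0 (border '')
j=24 s[j]='b': π[24]=1 (border 'b')
j=25 s[j]='d': π[25]=2 (border 'bd')
j=26 s[j]='g': k: 2→0; π[26]=0 (border '')

[0, 0, 1, 0, 0, 0, 0, 0, 0, 0, 0, 1, 0, 0, 0, 0, 0, 0, 0, 0, 0, 0, 0, 0, 1, 2, 0]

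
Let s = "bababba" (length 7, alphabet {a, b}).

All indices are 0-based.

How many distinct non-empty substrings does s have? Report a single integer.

19

rank | idx | suffix
   0 |   6 | a
   1 |   1 | ababba
   2 |   3 | abba
   3 |   5 | ba
   4 |   0 | bababba
   5 |   2 | babba
   6 |   4 | bba

SA = [6, 1, 3, 5, 0, 2, 4]
i: (SA[i-1],SA[i]) lcp shared
  1: (6,1) 1 'a'
  2: (1,3) 2 'ab'
  3: (3,5) 0 ''
  4: (5,0) 2 'ba'
  5: (0,2) 3 'bab'
  6: (2,4) 1 'b'

n(n+1)/2 = 7·8/2 = 28
Σ LCP = 0 + 1 + 2 + 0 + 2 + 3 + 1 = 9
distinct = 28 − 9 = 19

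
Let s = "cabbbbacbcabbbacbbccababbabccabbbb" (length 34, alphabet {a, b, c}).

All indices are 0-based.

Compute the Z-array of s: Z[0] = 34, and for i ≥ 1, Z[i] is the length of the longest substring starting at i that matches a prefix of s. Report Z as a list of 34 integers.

Z[0]=34
i=1: outside box; Z[1]=0
i=2: outside box; Z[2]=0
i=3: outside box; Z[3]=0
i=4: outside box; Z[4]=0
i=5: outside box; Z[5]=0
i=6: outside box; Z[6]=0
i=7: outside box; Z[7]=1 grow→box=[7,8)
i=8: outside box; Z[8]=0
i=9: outside box; Z[9]=5 grow→box=[9,14)
i=10: min(r-i=4, Z[1]=0)=0; Z[10]=0
i=11: min(r-i=3, Z[2]=0)=0; Z[11]=0
i=12: min(r-i=2, Z[3]=0)=0; Z[12]=0
i=13: min(r-i=1, Z[4]=0)=0; Z[13]=0
i=14: outside box; Z[14]=0
i=15: outside box; Z[15]=1 grow→box=[15,16)
i=16: outside box; Z[16]=0
i=17: outside box; Z[17]=0
i=18: outside box; Z[18]=1 grow→box=[18,19)
i=19: outside box; Z[19]=3 grow→box=[19,22)
i=20: min(r-i=2, Z[1]=0)=0; Z[20]=0
i=21: min(r-i=1, Z[2]=0)=0; Z[21]=0
i=22: outside box; Z[22]=0
i=23: outside box; Z[23]=0
i=24: outside box; Z[24]=0
i=25: outside box; Z[25]=0
i=26: outside box; Z[26]=0
i=27: outside box; Z[27]=1 grow→box=[27,28)
i=28: outside box; Z[28]=6 grow→box=[28,34)
i=29: min(r-i=5, Z[1]=0)=0; Z[29]=0
i=30: min(r-i=4, Z[2]=0)=0; Z[30]=0
i=31: min(r-i=3, Z[3]=0)=0; Z[31]=0
i=32: min(r-i=2, Z[4]=0)=0; Z[32]=0
i=33: min(r-i=1, Z[5]=0)=0; Z[33]=0

[34, 0, 0, 0, 0, 0, 0, 1, 0, 5, 0, 0, 0, 0, 0, 1, 0, 0, 1, 3, 0, 0, 0, 0, 0, 0, 0, 1, 6, 0, 0, 0, 0, 0]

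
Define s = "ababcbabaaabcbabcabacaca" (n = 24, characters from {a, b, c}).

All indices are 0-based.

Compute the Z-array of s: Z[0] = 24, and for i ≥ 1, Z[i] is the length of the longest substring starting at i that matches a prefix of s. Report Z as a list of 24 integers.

Z[0]=24
i=1: i≥r, start 0; Z[1]=0
i=2: i≥r, start 0; Z[2]=2 extend→box=[2,4)
i=3: min(r-i=1, Z[1]=0)=0; Z[3]=0
i=4: i≥r, start 0; Z[4]=0
i=5: i≥r, start 0; Z[5]=0
i=6: i≥r, start 0; Z[6]=3 extend→box=[6,9)
i=7: min(r-i=2, Z[1]=0)=0; Z[7]=0
i=8: min(r-i=1, Z[2]=2)=1; Z[8]=1
i=9: i≥r, start 0; Z[9]=1 extend→box=[9,10)
i=10: i≥r, start 0; Z[10]=2 extend→box=[10,12)
i=11: min(r-i=1, Z[1]=0)=0; Z[11]=0
i=12: i≥r, start 0; Z[12]=0
i=13: i≥r, start 0; Z[13]=0
i=14: i≥r, start 0; Z[14]=2 extend→box=[14,16)
i=15: min(r-i=1, Z[1]=0)=0; Z[15]=0
i=16: i≥r, start 0; Z[16]=0
i=17: i≥r, start 0; Z[17]=3 extend→box=[17,20)
i=18: min(r-i=2, Z[1]=0)=0; Z[18]=0
i=19: min(r-i=1, Z[2]=2)=1; Z[19]=1
i=20: i≥r, start 0; Z[20]=0
i=21: i≥r, start 0; Z[21]=1 extend→box=[21,22)
i=22: i≥r, start 0; Z[22]=0
i=23: i≥r, start 0; Z[23]=1 extend→box=[23,24)

[24, 0, 2, 0, 0, 0, 3, 0, 1, 1, 2, 0, 0, 0, 2, 0, 0, 3, 0, 1, 0, 1, 0, 1]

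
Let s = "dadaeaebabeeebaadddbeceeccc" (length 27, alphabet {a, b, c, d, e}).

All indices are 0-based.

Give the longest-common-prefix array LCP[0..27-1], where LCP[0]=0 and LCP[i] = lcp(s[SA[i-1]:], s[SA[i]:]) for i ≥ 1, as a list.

[0, 1, 1, 2, 1, 2, 0, 2, 1, 2, 0, 1, 2, 1, 0, 2, 1, 1, 2, 0, 1, 3, 1, 2, 1, 2, 2]

rank | idx | suffix
   0 |  14 | aadddbeceeccc
   1 |   8 | abeeebaadddbeceeccc
   2 |   1 | adaeaebabeeebaadddbeceeccc
   3 |  15 | adddbeceeccc
   4 |   3 | aeaebabeeebaadddbeceeccc
   5 |   5 | aebabeeebaadddbeceeccc
   6 |  13 | baadddbeceeccc
   7 |   7 | babeeebaadddbeceeccc
   8 |  19 | beceeccc
   9 |   9 | beeebaadddbeceeccc
  10 |  26 | c
  11 |  25 | cc
  12 |  24 | ccc
  13 |  21 | ceeccc
  14 |   0 | dadaeaebabeeebaadddbeceeccc
  15 |   2 | daeaebabeeebaadddbeceeccc
  16 |  18 | dbeceeccc
  17 |  17 | ddbeceeccc
  18 |  16 | dddbeceeccc
  19 |   4 | eaebabeeebaadddbeceeccc
  20 |  12 | ebaadddbeceeccc
  21 |   6 | ebabeeebaadddbeceeccc
  22 |  23 | eccc
  23 |  20 | eceeccc
  24 |  11 | eebaadddbeceeccc
  25 |  22 | eeccc
  26 |  10 | eeebaadddbeceeccc

SA = [14, 8, 1, 15, 3, 5, 13, 7, 19, 9, 26, 25, 24, 21, 0, 2, 18, 17, 16, 4, 12, 6, 23, 20, 11, 22, 10]
[i] adj suffixes → lcp
  [1] 14/8 → 1 ('a')
  [2] 8/1 → 1 ('a')
  [3] 1/15 → 2 ('ad')
  [4] 15/3 → 1 ('a')
  [5] 3/5 → 2 ('ae')
  [6] 5/13 → 0 ('')
  [7] 13/7 → 2 ('ba')
  [8] 7/19 → 1 ('b')
  [9] 19/9 → 2 ('be')
  [10] 9/26 → 0 ('')
  [11] 26/25 → 1 ('c')
  [12] 25/24 → 2 ('cc')
  [13] 24/21 → 1 ('c')
  [14] 21/0 → 0 ('')
  [15] 0/2 → 2 ('da')
  [16] 2/18 → 1 ('d')
  [17] 18/17 → 1 ('d')
  [18] 17/16 → 2 ('dd')
  [19] 16/4 → 0 ('')
  [20] 4/12 → 1 ('e')
  [21] 12/6 → 3 ('eba')
  [22] 6/23 → 1 ('e')
  [23] 23/20 → 2 ('ec')
  [24] 20/11 → 1 ('e')
  [25] 11/22 → 2 ('ee')
  [26] 22/10 → 2 ('ee')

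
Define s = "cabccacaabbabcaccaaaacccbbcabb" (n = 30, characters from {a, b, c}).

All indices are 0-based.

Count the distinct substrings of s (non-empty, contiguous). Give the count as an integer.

409

sorted suffixes:
  #0 SA[0]=17  'aaaacccbbcabb'
  #1 SA[1]=18  'aaacccbbcabb'
  #2 SA[2]=7  'aabbabcaccaaaacccbbcabb'
  #3 SA[3]=19  'aacccbbcabb'
  #4 SA[4]=27  'abb'
  #5 SA[5]=8  'abbabcaccaaaacccbbcabb'
  #6 SA[6]=11  'abcaccaaaacccbbcabb'
  #7 SA[7]=1  'abccacaabbabcaccaaaacccbbcabb'
  #8 SA[8]=5  'acaabbabcaccaaaacccbbcabb'
  #9 SA[9]=14  'accaaaacccbbcabb'
  #10 SA[10]=20  'acccbbcabb'
  #11 SA[11]=29  'b'
  #12 SA[12]=10  'babcaccaaaacccbbcabb'
  #13 SA[13]=28  'bb'
  #14 SA[14]=9  'bbabcaccaaaacccbbcabb'
  #15 SA[15]=24  'bbcabb'
  #16 SA[16]=25  'bcabb'
  #17 SA[17]=12  'bcaccaaaacccbbcabb'
  #18 SA[18]=2  'bccacaabbabcaccaaaacccbbcabb'
  #19 SA[19]=16  'caaaacccbbcabb'
  #20 SA[20]=6  'caabbabcaccaaaacccbbcabb'
  #21 SA[21]=26  'cabb'
  #22 SA[22]=0  'cabccacaabbabcaccaaaacccbbcabb'
  #23 SA[23]=4  'cacaabbabcaccaaaacccbbcabb'
  #24 SA[24]=13  'caccaaaacccbbcabb'
  #25 SA[25]=23  'cbbcabb'
  #26 SA[26]=15  'ccaaaacccbbcabb'
  #27 SA[27]=3  'ccacaabbabcaccaaaacccbbcabb'
  #28 SA[28]=22  'ccbbcabb'
  #29 SA[29]=21  'cccbbcabb'

SA = [17, 18, 7, 19, 27, 8, 11, 1, 5, 14, 20, 29, 10, 28, 9, 24, 25, 12, 2, 16, 6, 26, 0, 4, 13, 23, 15, 3, 22, 21]
[i] adj suffixes → lcp
  [1] 17/18 → 3 ('aaa')
  [2] 18/7 → 2 ('aa')
  [3] 7/19 → 2 ('aa')
  [4] 19/27 → 1 ('a')
  [5] 27/8 → 3 ('abb')
  [6] 8/11 → 2 ('ab')
  [7] 11/1 → 3 ('abc')
  [8] 1/5 → 1 ('a')
  [9] 5/14 → 2 ('ac')
  [10] 14/20 → 3 ('acc')
  [11] 20/29 → 0 ('')
  [12] 29/10 → 1 ('b')
  [13] 10/28 → 1 ('b')
  [14] 28/9 → 2 ('bb')
  [15] 9/24 → 2 ('bb')
  [16] 24/25 → 1 ('b')
  [17] 25/12 → 3 ('bca')
  [18] 12/2 → 2 ('bc')
  [19] 2/16 → 0 ('')
  [20] 16/6 → 3 ('caa')
  [21] 6/26 → 2 ('ca')
  [22] 26/0 → 3 ('cab')
  [23] 0/4 → 2 ('ca')
  [24] 4/13 → 3 ('cac')
  [25] 13/23 → 1 ('c')
  [26] 23/15 → 1 ('c')
  [27] 15/3 → 3 ('cca')
  [28] 3/22 → 2 ('cc')
  [29] 22/21 → 2 ('cc')

n(n+1)/2 = 30·31/2 = 465
Σ LCP = 0 + 3 + 2 + 2 + 1 + 3 + 2 + 3 + 1 + 2 + 3 + 0 + 1 + 1 + 2 + 2 + 1 + 3 + 2 + 0 + 3 + 2 + 3 + 2 + 3 + 1 + 1 + 3 + 2 + 2 = 56
distinct = 465 − 56 = 409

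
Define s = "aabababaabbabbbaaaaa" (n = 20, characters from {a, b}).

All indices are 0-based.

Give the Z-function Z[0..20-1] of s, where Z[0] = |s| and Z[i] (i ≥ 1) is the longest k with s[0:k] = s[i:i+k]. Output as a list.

Z[0]=20
i=1: fresh scan; Z[1]=1 extend→box=[1,2)
i=2: fresh scan; Z[2]=0
i=3: fresh scan; Z[3]=1 extend→box=[3,4)
i=4: fresh scan; Z[4]=0
i=5: fresh scan; Z[5]=1 extend→box=[5,6)
i=6: fresh scan; Z[6]=0
i=7: fresh scan; Z[7]=3 extend→box=[7,10)
i=8: min(r-i=2, Z[1]=1)=1; Z[8]=1
i=9: min(r-i=1, Z[2]=0)=0; Z[9]=0
i=10: fresh scan; Z[10]=0
i=11: fresh scan; Z[11]=1 extend→box=[11,12)
i=12: fresh scan; Z[12]=0
i=13: fresh scan; Z[13]=0
i=14: fresh scan; Z[14]=0
i=15: fresh scan; Z[15]=2 extend→box=[15,17)
i=16: min(r-i=1, Z[1]=1)=1; Z[16]=2 extend→box=[16,18)
i=17: min(r-i=1, Z[1]=1)=1; Z[17]=2 extend→box=[17,19)
i=18: min(r-i=1, Z[1]=1)=1; Z[18]=2 extend→box=[18,20)
i=19: min(r-i=1, Z[1]=1)=1; Z[19]=1

[20, 1, 0, 1, 0, 1, 0, 3, 1, 0, 0, 1, 0, 0, 0, 2, 2, 2, 2, 1]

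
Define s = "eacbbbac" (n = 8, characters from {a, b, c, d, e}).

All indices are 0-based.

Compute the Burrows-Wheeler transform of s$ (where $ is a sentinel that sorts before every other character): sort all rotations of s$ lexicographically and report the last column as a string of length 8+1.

cbebbcaa$

rank  rotation   last
    0  $eacbbbac  c
    1  ac$eacbbb  b
    2  acbbbac$e  e
    3  bac$eacbb  b
    4  bbac$eacb  b
    5  bbbac$eac  c
    6  c$eacbbba  a
    7  cbbbac$ea  a
    8  eacbbbac$  $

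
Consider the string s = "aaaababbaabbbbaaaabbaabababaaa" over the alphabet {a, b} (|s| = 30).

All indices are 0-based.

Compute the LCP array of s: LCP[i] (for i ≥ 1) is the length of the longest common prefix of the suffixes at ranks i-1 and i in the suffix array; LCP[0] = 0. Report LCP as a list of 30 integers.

rank→(start, suffix):
  0 → (29, 'a')
  1 → (28, 'aa')
  2 → (27, 'aaa')
  3 → (0, 'aaaababbaabbbbaaaabbaabababaaa')
  4 → (14, 'aaaabbaabababaaa')
  5 → (1, 'aaababbaabbbbaaaabbaabababaaa')
  6 → (15, 'aaabbaabababaaa')
  7 → (20, 'aabababaaa')
  8 → (2, 'aababbaabbbbaaaabbaabababaaa')
  9 → (16, 'aabbaabababaaa')
  10 → (8, 'aabbbbaaaabbaabababaaa')
  11 → (25, 'abaaa')
  12 → (23, 'ababaaa')
  13 → (21, 'abababaaa')
  14 → (3, 'ababbaabbbbaaaabbaabababaaa')
  15 → (17, 'abbaabababaaa')
  16 → (5, 'abbaabbbbaaaabbaabababaaa')
  17 → (9, 'abbbbaaaabbaabababaaa')
  18 → (26, 'baaa')
  19 → (13, 'baaaabbaabababaaa')
  20 → (19, 'baabababaaa')
  21 → (7, 'baabbbbaaaabbaabababaaa')
  22 → (24, 'babaaa')
  23 → (22, 'bababaaa')
  24 → (4, 'babbaabbbbaaaabbaabababaaa')
  25 → (12, 'bbaaaabbaabababaaa')
  26 → (18, 'bbaabababaaa')
  27 → (6, 'bbaabbbbaaaabbaabababaaa')
  28 → (11, 'bbbaaaabbaabababaaa')
  29 → (10, 'bbbbaaaabbaabababaaa')

SA = [29, 28, 27, 0, 14, 1, 15, 20, 2, 16, 8, 25, 23, 21, 3, 17, 5, 9, 26, 13, 19, 7, 24, 22, 4, 12, 18, 6, 11, 10]
i: (SA[i-1],SA[i]) lcp shared
  1: (29,28) 1 'a'
  2: (28,27) 2 'aa'
  3: (27,0) 3 'aaa'
  4: (0,14) 5 'aaaab'
  5: (14,1) 3 'aaa'
  6: (1,15) 4 'aaab'
  7: (15,20) 2 'aa'
  8: (20,2) 5 'aabab'
  9: (2,16) 3 'aab'
  10: (16,8) 4 'aabb'
  11: (8,25) 1 'a'
  12: (25,23) 3 'aba'
  13: (23,21) 5 'ababa'
  14: (21,3) 4 'abab'
  15: (3,17) 2 'ab'
  16: (17,5) 6 'abbaab'
  17: (5,9) 3 'abb'
  18: (9,26) 0 ''
  19: (26,13) 4 'baaa'
  20: (13,19) 3 'baa'
  21: (19,7) 4 'baab'
  22: (7,24) 2 'ba'
  23: (24,22) 4 'baba'
  24: (22,4) 3 'bab'
  25: (4,12) 1 'b'
  26: (12,18) 4 'bbaa'
  27: (18,6) 5 'bbaab'
  28: (6,11) 2 'bb'
  29: (11,10) 3 'bbb'

[0, 1, 2, 3, 5, 3, 4, 2, 5, 3, 4, 1, 3, 5, 4, 2, 6, 3, 0, 4, 3, 4, 2, 4, 3, 1, 4, 5, 2, 3]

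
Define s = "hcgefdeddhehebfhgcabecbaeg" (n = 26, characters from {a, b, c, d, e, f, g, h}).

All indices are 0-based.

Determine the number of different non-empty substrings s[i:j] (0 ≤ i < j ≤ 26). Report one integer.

332

rank→(start, suffix):
  0 → (18, 'abecbaeg')
  1 → (23, 'aeg')
  2 → (22, 'baeg')
  3 → (19, 'becbaeg')
  4 → (13, 'bfhgcabecbaeg')
  5 → (17, 'cabecbaeg')
  6 → (21, 'cbaeg')
  7 → (1, 'cgefdeddhehebfhgcabecbaeg')
  8 → (7, 'ddhehebfhgcabecbaeg')
  9 → (5, 'deddhehebfhgcabecbaeg')
  10 → (8, 'dhehebfhgcabecbaeg')
  11 → (12, 'ebfhgcabecbaeg')
  12 → (20, 'ecbaeg')
  13 → (6, 'eddhehebfhgcabecbaeg')
  14 → (3, 'efdeddhehebfhgcabecbaeg')
  15 → (24, 'eg')
  16 → (10, 'ehebfhgcabecbaeg')
  17 → (4, 'fdeddhehebfhgcabecbaeg')
  18 → (14, 'fhgcabecbaeg')
  19 → (25, 'g')
  20 → (16, 'gcabecbaeg')
  21 → (2, 'gefdeddhehebfhgcabecbaeg')
  22 → (0, 'hcgefdeddhehebfhgcabecbaeg')
  23 → (11, 'hebfhgcabecbaeg')
  24 → (9, 'hehebfhgcabecbaeg')
  25 → (15, 'hgcabecbaeg')

SA = [18, 23, 22, 19, 13, 17, 21, 1, 7, 5, 8, 12, 20, 6, 3, 24, 10, 4, 14, 25, 16, 2, 0, 11, 9, 15]
rank  pair      lcp
   1  s[18:],s[23:]  1  'a'
   2  s[23:],s[22:]  0  ''
   3  s[22:],s[19:]  1  'b'
   4  s[19:],s[13:]  1  'b'
   5  s[13:],s[17:]  0  ''
   6  s[17:],s[21:]  1  'c'
   7  s[21:],s[1:]  1  'c'
   8  s[1:],s[7:]  0  ''
   9  s[7:],s[5:]  1  'd'
  10  s[5:],s[8:]  1  'd'
  11  s[8:],s[12:]  0  ''
  12  s[12:],s[20:]  1  'e'
  13  s[20:],s[6:]  1  'e'
  14  s[6:],s[3:]  1  'e'
  15  s[3:],s[24:]  1  'e'
  16  s[24:],s[10:]  1  'e'
  17  s[10:],s[4:]  0  ''
  18  s[4:],s[14:]  1  'f'
  19  s[14:],s[25:]  0  ''
  20  s[25:],s[16:]  1  'g'
  21  s[16:],s[2:]  1  'g'
  22  s[2:],s[0:]  0  ''
  23  s[0:],s[11:]  1  'h'
  24  s[11:],s[9:]  2  'he'
  25  s[9:],s[15:]  1  'h'

n(n+1)/2 = 26·27/2 = 351
Σ LCP = 0 + 1 + 0 + 1 + 1 + 0 + 1 + 1 + 0 + 1 + 1 + 0 + 1 + 1 + 1 + 1 + 1 + 0 + 1 + 0 + 1 + 1 + 0 + 1 + 2 + 1 = 19
distinct = 351 − 19 = 332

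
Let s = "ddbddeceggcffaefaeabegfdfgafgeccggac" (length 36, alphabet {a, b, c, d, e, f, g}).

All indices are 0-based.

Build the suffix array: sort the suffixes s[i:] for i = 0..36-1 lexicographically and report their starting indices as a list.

[18, 34, 16, 13, 26, 2, 19, 35, 30, 6, 10, 31, 1, 0, 3, 4, 23, 17, 29, 5, 14, 20, 7, 15, 12, 22, 11, 24, 27, 33, 25, 9, 28, 21, 32, 8]

rank→(start, suffix):
  0 → (18, 'abegfdfgafgeccggac')
  1 → (34, 'ac')
  2 → (16, 'aeabegfdfgafgeccggac')
  3 → (13, 'aefaeabegfdfgafgeccggac')
  4 → (26, 'afgeccggac')
  5 → (2, 'bddeceggcffaefaeabegfdfgafgeccggac')
  6 → (19, 'begfdfgafgeccggac')
  7 → (35, 'c')
  8 → (30, 'ccggac')
  9 → (6, 'ceggcffaefaeabegfdfgafgeccggac')
  10 → (10, 'cffaefaeabegfdfgafgeccggac')
  11 → (31, 'cggac')
  12 → (1, 'dbddeceggcffaefaeabegfdfgafgeccggac')
  13 → (0, 'ddbddeceggcffaefaeabegfdfgafgeccggac')
  14 → (3, 'ddeceggcffaefaeabegfdfgafgeccggac')
  15 → (4, 'deceggcffaefaeabegfdfgafgeccggac')
  16 → (23, 'dfgafgeccggac')
  17 → (17, 'eabegfdfgafgeccggac')
  18 → (29, 'eccggac')
  19 → (5, 'eceggcffaefaeabegfdfgafgeccggac')
  20 → (14, 'efaeabegfdfgafgeccggac')
  21 → (20, 'egfdfgafgeccggac')
  22 → (7, 'eggcffaefaeabegfdfgafgeccggac')
  23 → (15, 'faeabegfdfgafgeccggac')
  24 → (12, 'faefaeabegfdfgafgeccggac')
  25 → (22, 'fdfgafgeccggac')
  26 → (11, 'ffaefaeabegfdfgafgeccggac')
  27 → (24, 'fgafgeccggac')
  28 → (27, 'fgeccggac')
  29 → (33, 'gac')
  30 → (25, 'gafgeccggac')
  31 → (9, 'gcffaefaeabegfdfgafgeccggac')
  32 → (28, 'geccggac')
  33 → (21, 'gfdfgafgeccggac')
  34 → (32, 'ggac')
  35 → (8, 'ggcffaefaeabegfdfgafgeccggac')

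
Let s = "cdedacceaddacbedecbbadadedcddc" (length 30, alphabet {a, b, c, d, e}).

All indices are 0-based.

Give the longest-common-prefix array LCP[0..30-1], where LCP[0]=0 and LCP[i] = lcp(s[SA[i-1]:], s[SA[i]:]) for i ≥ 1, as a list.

[0, 2, 1, 2, 2, 0, 1, 1, 0, 1, 2, 1, 1, 2, 1, 0, 3, 2, 1, 2, 1, 2, 1, 2, 3, 0, 1, 1, 2, 2]

rank→(start, suffix):
  0 → (11, 'acbedecbbadadedcddc')
  1 → (4, 'acceaddacbedecbbadadedcddc')
  2 → (20, 'adadedcddc')
  3 → (8, 'addacbedecbbadadedcddc')
  4 → (22, 'adedcddc')
  5 → (19, 'badadedcddc')
  6 → (18, 'bbadadedcddc')
  7 → (13, 'bedecbbadadedcddc')
  8 → (29, 'c')
  9 → (17, 'cbbadadedcddc')
  10 → (12, 'cbedecbbadadedcddc')
  11 → (5, 'cceaddacbedecbbadadedcddc')
  12 → (26, 'cddc')
  13 → (0, 'cdedacceaddacbedecbbadadedcddc')
  14 → (6, 'ceaddacbedecbbadadedcddc')
  15 → (10, 'dacbedecbbadadedcddc')
  16 → (3, 'dacceaddacbedecbbadadedcddc')
  17 → (21, 'dadedcddc')
  18 → (28, 'dc')
  19 → (25, 'dcddc')
  20 → (9, 'ddacbedecbbadadedcddc')
  21 → (27, 'ddc')
  22 → (15, 'decbbadadedcddc')
  23 → (1, 'dedacceaddacbedecbbadadedcddc')
  24 → (23, 'dedcddc')
  25 → (7, 'eaddacbedecbbadadedcddc')
  26 → (16, 'ecbbadadedcddc')
  27 → (2, 'edacceaddacbedecbbadadedcddc')
  28 → (24, 'edcddc')
  29 → (14, 'edecbbadadedcddc')

SA = [11, 4, 20, 8, 22, 19, 18, 13, 29, 17, 12, 5, 26, 0, 6, 10, 3, 21, 28, 25, 9, 27, 15, 1, 23, 7, 16, 2, 24, 14]
[i] adj suffixes → lcp
  [1] 11/4 → 2 ('ac')
  [2] 4/20 → 1 ('a')
  [3] 20/8 → 2 ('ad')
  [4] 8/22 → 2 ('ad')
  [5] 22/19 → 0 ('')
  [6] 19/18 → 1 ('b')
  [7] 18/13 → 1 ('b')
  [8] 13/29 → 0 ('')
  [9] 29/17 → 1 ('c')
  [10] 17/12 → 2 ('cb')
  [11] 12/5 → 1 ('c')
  [12] 5/26 → 1 ('c')
  [13] 26/0 → 2 ('cd')
  [14] 0/6 → 1 ('c')
  [15] 6/10 → 0 ('')
  [16] 10/3 → 3 ('dac')
  [17] 3/21 → 2 ('da')
  [18] 21/28 → 1 ('d')
  [19] 28/25 → 2 ('dc')
  [20] 25/9 → 1 ('d')
  [21] 9/27 → 2 ('dd')
  [22] 27/15 → 1 ('d')
  [23] 15/1 → 2 ('de')
  [24] 1/23 → 3 ('ded')
  [25] 23/7 → 0 ('')
  [26] 7/16 → 1 ('e')
  [27] 16/2 → 1 ('e')
  [28] 2/24 → 2 ('ed')
  [29] 24/14 → 2 ('ed')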